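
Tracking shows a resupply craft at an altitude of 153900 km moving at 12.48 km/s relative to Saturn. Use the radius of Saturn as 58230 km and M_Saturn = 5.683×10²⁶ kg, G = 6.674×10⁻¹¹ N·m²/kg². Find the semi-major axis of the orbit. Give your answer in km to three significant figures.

μ = GM = 6.674×10⁻¹¹ × 5.683×10²⁶ = 3.793×10¹⁶ m³/s².
r = 58230 + 153900 = 2.1213×10⁵ km = 2.121×10⁸ m.
Specific orbital energy ε = v²/2 − μ/r = (12480)²/2 − 3.793×10¹⁶/2.121×10⁸ = -1.009×10⁸ J/kg.
Since ε = −μ/(2a), a = −μ/(2ε) = 1.879×10⁸ m = 1.8791×10⁵ km.

a ≈ 1.88×10⁵ km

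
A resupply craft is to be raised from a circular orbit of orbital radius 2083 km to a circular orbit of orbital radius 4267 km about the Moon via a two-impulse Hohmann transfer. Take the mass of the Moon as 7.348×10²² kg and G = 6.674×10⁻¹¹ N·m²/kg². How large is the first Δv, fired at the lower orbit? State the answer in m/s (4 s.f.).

Δv ≈ 244.4 m/s

μ = GM = 6.674×10⁻¹¹ × 7.348×10²² = 4.904×10¹² m³/s².
r₁ = 2083 km = 2.083×10⁶ m.
r₂ = 4267 km = 4.267×10⁶ m.
Transfer ellipse a_t = (r₁ + r₂)/2 = 3.175×10⁶ m.
At r₁: circular v_c1 = √(μ/r₁) = 1534 m/s; transfer-perilune v_p = √[μ(2/r₁ − 1/a_t)] = 1779 m/s.
Δv₁ = v_p − v_c1 = 244.4 m/s.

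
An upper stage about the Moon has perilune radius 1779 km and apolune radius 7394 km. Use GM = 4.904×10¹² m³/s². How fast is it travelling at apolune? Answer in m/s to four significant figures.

Semi-major axis a = (r_p + r_a)/2 = 4586.5 km = 4.586×10⁶ m.
Vis-viva: v² = μ(2/r − 1/a) = 4.904×10¹² × (2.705×10⁻⁷ − 2.180×10⁻⁷) = 2.573×10⁵ m²/s².
v = 507.2 m/s.

v ≈ 507.2 m/s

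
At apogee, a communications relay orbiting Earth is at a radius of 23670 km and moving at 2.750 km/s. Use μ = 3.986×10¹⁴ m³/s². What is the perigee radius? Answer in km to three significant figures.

r_a = 2.367×10⁷ m.
Specific energy ε = v²/2 − μ/r = -1.306×10⁷ J/kg, so a = −μ/(2ε) = 1.526×10⁷ m.
The apsides satisfy r_p + r_a = 2a, so the perigee radius is 2a − r_a = 6.854×10⁶ m = 6853.9 km.

perigee radius ≈ 6850 km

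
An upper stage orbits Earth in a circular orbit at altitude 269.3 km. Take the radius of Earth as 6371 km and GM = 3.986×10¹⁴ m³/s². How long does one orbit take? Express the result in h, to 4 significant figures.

T ≈ 1.496 h

r = 6371 + 269.3 = 6640.3 km = 6.6403×10⁶ m.
Kepler's third law: T = 2π√(r³/μ) = 2π√((6.640×10⁶)³ / 3.986×10¹⁴).
r³/μ = 7.346×10⁵ s², so T = 2π × 8.571×10² = 5.385×10³ s.
Converting: 5.385×10³ s ÷ 3600 = 1.496 h.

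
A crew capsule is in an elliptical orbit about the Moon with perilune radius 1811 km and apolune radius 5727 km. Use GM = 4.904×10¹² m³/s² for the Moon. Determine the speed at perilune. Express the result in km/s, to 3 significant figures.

Semi-major axis a = (r_p + r_a)/2 = 3769.0 km = 3.769×10⁶ m.
Vis-viva: v² = μ(2/r − 1/a) = 4.904×10¹² × (1.104×10⁻⁶ − 2.653×10⁻⁷) = 4.115×10⁶ m²/s².
v = 2028 m/s = 2.028 km/s.

v ≈ 2.03 km/s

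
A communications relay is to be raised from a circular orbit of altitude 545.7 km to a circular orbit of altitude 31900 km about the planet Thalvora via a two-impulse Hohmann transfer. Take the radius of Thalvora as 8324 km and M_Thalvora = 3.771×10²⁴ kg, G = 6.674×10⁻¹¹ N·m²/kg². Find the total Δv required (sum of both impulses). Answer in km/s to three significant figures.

Δv_total ≈ 2.49 km/s

μ = GM = 6.674×10⁻¹¹ × 3.771×10²⁴ = 2.517×10¹⁴ m³/s².
r₁ = 8324 + 545.7 = 8869.7 km = 8.8697×10⁶ m.
r₂ = 8324 + 31900 = 40224 km = 4.0224×10⁷ m.
Transfer ellipse a_t = (r₁ + r₂)/2 = 2.455×10⁷ m.
At r₁: circular v_c1 = √(μ/r₁) = 5327 m/s; transfer-periapsis v_p = √[μ(2/r₁ − 1/a_t)] = 6819 m/s.
Δv₁ = v_p − v_c1 = 1492 m/s.
At r₂: circular v_c2 = √(μ/r₂) = 2501 m/s; transfer-apoapsis v_a = √[μ(2/r₂ − 1/a_t)] = 1504 m/s.
Δv₂ = v_c2 − v_a = 997.8 m/s.
Total Δv = Δv₁ + Δv₂ = 2490 m/s = 2.490 km/s.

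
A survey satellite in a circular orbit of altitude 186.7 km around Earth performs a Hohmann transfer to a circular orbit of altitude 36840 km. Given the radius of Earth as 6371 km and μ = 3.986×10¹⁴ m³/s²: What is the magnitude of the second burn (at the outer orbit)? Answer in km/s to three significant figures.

r₁ = 6371 + 186.7 = 6557.7 km = 6.5577×10⁶ m.
r₂ = 6371 + 36840 = 43211 km = 4.3211×10⁷ m.
Transfer ellipse a_t = (r₁ + r₂)/2 = 2.488×10⁷ m.
At r₁: circular v_c1 = √(μ/r₁) = 7796 m/s; transfer-perigee v_p = √[μ(2/r₁ − 1/a_t)] = 10270 m/s.
At r₂: circular v_c2 = √(μ/r₂) = 3037 m/s; transfer-apogee v_a = √[μ(2/r₂ − 1/a_t)] = 1559 m/s.
Δv₂ = v_c2 − v_a = 1478 m/s.
= 1.478 km/s.

Δv ≈ 1.48 km/s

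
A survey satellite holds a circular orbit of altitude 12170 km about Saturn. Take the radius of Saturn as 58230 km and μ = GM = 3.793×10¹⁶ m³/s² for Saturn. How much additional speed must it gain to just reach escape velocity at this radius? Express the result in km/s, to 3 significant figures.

r = 58230 + 12170 = 70400 km = 7.0400×10⁷ m.
Circular speed v_c = √(μ/r) = 23210 m/s.
Escape speed v_esc = √(2μ/r) = √2 × v_c = 32830 m/s.
Δv = v_esc − v_c = 9615 m/s = 9.615 km/s.

Δv ≈ 9.61 km/s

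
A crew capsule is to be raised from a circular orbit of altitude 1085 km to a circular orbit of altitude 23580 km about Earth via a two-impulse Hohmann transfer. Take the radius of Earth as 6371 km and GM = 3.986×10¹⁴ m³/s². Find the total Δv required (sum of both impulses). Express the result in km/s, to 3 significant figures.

r₁ = 6371 + 1085 = 7456.0 km = 7.4560×10⁶ m.
r₂ = 6371 + 23580 = 29951 km = 2.9951×10⁷ m.
Transfer ellipse a_t = (r₁ + r₂)/2 = 1.870×10⁷ m.
At r₁: circular v_c1 = √(μ/r₁) = 7312 m/s; transfer-perigee v_p = √[μ(2/r₁ − 1/a_t)] = 9253 m/s.
Δv₁ = v_p − v_c1 = 1941 m/s.
At r₂: circular v_c2 = √(μ/r₂) = 3648 m/s; transfer-apogee v_a = √[μ(2/r₂ − 1/a_t)] = 2303 m/s.
Δv₂ = v_c2 − v_a = 1345 m/s.
Total Δv = Δv₁ + Δv₂ = 3286 m/s = 3.286 km/s.

Δv_total ≈ 3.29 km/s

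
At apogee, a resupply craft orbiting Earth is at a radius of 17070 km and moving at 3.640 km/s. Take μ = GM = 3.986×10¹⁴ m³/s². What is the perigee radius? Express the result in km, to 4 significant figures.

r_a = 1.707×10⁷ m.
Specific energy ε = v²/2 − μ/r = -1.673×10⁷ J/kg, so a = −μ/(2ε) = 1.192×10⁷ m.
The apsides satisfy r_p + r_a = 2a, so the perigee radius is 2a − r_a = 6.761×10⁶ m = 6761.0 km.

perigee radius ≈ 6761 km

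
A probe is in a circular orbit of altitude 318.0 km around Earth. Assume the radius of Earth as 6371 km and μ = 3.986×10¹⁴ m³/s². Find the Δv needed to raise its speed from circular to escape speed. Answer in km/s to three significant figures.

Δv ≈ 3.20 km/s

r = 6371 + 318.0 = 6689.0 km = 6.6890×10⁶ m.
Circular speed v_c = √(μ/r) = 7719 m/s.
Escape speed v_esc = √(2μ/r) = √2 × v_c = 10920 m/s.
Δv = v_esc − v_c = 3198 m/s = 3.198 km/s.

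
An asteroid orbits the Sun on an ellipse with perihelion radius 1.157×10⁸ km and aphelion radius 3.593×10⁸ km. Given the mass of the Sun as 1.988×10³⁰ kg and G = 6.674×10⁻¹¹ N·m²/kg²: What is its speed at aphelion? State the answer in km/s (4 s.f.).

v ≈ 13.41 km/s

μ = GM = 6.674×10⁻¹¹ × 1.988×10³⁰ = 1.327×10²⁰ m³/s².
Semi-major axis a = (r_p + r_a)/2 = 2.3750×10⁸ km = 2.375×10¹¹ m.
Vis-viva: v² = μ(2/r − 1/a) = 1.327×10²⁰ × (5.566×10⁻¹² − 4.211×10⁻¹²) = 1.799×10⁸ m²/s².
v = 13410 m/s = 13.41 km/s.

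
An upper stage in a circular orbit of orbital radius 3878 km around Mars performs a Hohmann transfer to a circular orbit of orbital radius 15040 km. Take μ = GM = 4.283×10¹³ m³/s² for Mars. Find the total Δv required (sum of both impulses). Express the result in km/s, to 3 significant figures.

r₁ = 3878 km = 3.878×10⁶ m.
r₂ = 15040 km = 1.504×10⁷ m.
Transfer ellipse a_t = (r₁ + r₂)/2 = 9.459×10⁶ m.
At r₁: circular v_c1 = √(μ/r₁) = 3323 m/s; transfer-periapsis v_p = √[μ(2/r₁ − 1/a_t)] = 4191 m/s.
Δv₁ = v_p − v_c1 = 867.2 m/s.
At r₂: circular v_c2 = √(μ/r₂) = 1688 m/s; transfer-apoapsis v_a = √[μ(2/r₂ − 1/a_t)] = 1081 m/s.
Δv₂ = v_c2 − v_a = 607.0 m/s.
Total Δv = Δv₁ + Δv₂ = 1474 m/s = 1.474 km/s.

Δv_total ≈ 1.47 km/s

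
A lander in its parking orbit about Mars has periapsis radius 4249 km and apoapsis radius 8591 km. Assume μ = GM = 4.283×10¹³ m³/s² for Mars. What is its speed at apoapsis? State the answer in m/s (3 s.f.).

Semi-major axis a = (r_p + r_a)/2 = 6420.0 km = 6.420×10⁶ m.
Vis-viva: v² = μ(2/r − 1/a) = 4.283×10¹³ × (2.328×10⁻⁷ − 1.558×10⁻⁷) = 3.300×10⁶ m²/s².
v = 1816 m/s.

v ≈ 1820 m/s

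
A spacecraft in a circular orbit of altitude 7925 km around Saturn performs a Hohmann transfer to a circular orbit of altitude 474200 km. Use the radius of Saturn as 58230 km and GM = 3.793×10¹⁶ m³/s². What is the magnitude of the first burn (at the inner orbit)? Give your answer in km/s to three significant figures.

Δv ≈ 7.99 km/s

r₁ = 58230 + 7925 = 66155 km = 6.6155×10⁷ m.
r₂ = 58230 + 474200 = 532430 km = 5.3243×10⁸ m.
Transfer ellipse a_t = (r₁ + r₂)/2 = 2.993×10⁸ m.
At r₁: circular v_c1 = √(μ/r₁) = 23940 m/s; transfer-perikrone v_p = √[μ(2/r₁ − 1/a_t)] = 31940 m/s.
Δv₁ = v_p − v_c1 = 7992 m/s.
= 7.992 km/s.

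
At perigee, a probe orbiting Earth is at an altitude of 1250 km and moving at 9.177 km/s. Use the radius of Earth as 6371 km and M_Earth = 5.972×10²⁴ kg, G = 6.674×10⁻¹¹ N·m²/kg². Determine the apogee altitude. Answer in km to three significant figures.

μ = GM = 6.674×10⁻¹¹ × 5.972×10²⁴ = 3.986×10¹⁴ m³/s².
r_p = 6371 + 1250 = 7621.0 km = 7.621×10⁶ m.
Specific energy ε = v²/2 − μ/r = -1.019×10⁷ J/kg, so a = −μ/(2ε) = 1.956×10⁷ m.
The apsides satisfy r_p + r_a = 2a, so the apogee radius is 2a − r_p = 3.149×10⁷ m = 31491 km.
Apogee altitude = 31491 − 6371 = 25120 km.

apogee altitude ≈ 25100 km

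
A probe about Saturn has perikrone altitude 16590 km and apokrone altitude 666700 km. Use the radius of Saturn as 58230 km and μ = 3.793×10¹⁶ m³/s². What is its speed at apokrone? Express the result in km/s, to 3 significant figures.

v ≈ 3.13 km/s

r_p = 58230 + 16590 = 74820 km = 7.4820×10⁷ m.
r_a = 58230 + 666700 = 724930 km = 7.2493×10⁸ m.
Semi-major axis a = (r_p + r_a)/2 = 3.9988×10⁵ km = 3.999×10⁸ m.
Vis-viva: v² = μ(2/r − 1/a) = 3.793×10¹⁶ × (2.759×10⁻⁹ − 2.501×10⁻⁹) = 9.790×10⁶ m²/s².
v = 3129 m/s = 3.129 km/s.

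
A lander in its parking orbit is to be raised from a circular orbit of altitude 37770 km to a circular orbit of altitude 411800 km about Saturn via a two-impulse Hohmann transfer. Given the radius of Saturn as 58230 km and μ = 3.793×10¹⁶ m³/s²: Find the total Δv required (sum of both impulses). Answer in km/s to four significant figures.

r₁ = 58230 + 37770 = 96000 km = 9.6000×10⁷ m.
r₂ = 58230 + 411800 = 470030 km = 4.7003×10⁸ m.
Transfer ellipse a_t = (r₁ + r₂)/2 = 2.830×10⁸ m.
At r₁: circular v_c1 = √(μ/r₁) = 19880 m/s; transfer-perikrone v_p = √[μ(2/r₁ − 1/a_t)] = 25620 m/s.
Δv₁ = v_p − v_c1 = 5739 m/s.
At r₂: circular v_c2 = √(μ/r₂) = 8983 m/s; transfer-apokrone v_a = √[μ(2/r₂ − 1/a_t)] = 5232 m/s.
Δv₂ = v_c2 − v_a = 3751 m/s.
Total Δv = Δv₁ + Δv₂ = 9490 m/s = 9.490 km/s.

Δv_total ≈ 9.490 km/s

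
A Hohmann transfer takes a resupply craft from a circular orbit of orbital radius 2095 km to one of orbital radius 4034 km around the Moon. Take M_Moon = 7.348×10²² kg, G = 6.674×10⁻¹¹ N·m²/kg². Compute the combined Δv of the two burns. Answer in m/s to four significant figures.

Δv_total ≈ 416.4 m/s

μ = GM = 6.674×10⁻¹¹ × 7.348×10²² = 4.904×10¹² m³/s².
r₁ = 2095 km = 2.095×10⁶ m.
r₂ = 4034 km = 4.034×10⁶ m.
Transfer ellipse a_t = (r₁ + r₂)/2 = 3.064×10⁶ m.
At r₁: circular v_c1 = √(μ/r₁) = 1530 m/s; transfer-perilune v_p = √[μ(2/r₁ − 1/a_t)] = 1755 m/s.
Δv₁ = v_p − v_c1 = 225.4 m/s.
At r₂: circular v_c2 = √(μ/r₂) = 1103 m/s; transfer-apolune v_a = √[μ(2/r₂ − 1/a_t)] = 911.6 m/s.
Δv₂ = v_c2 − v_a = 190.9 m/s.
Total Δv = Δv₁ + Δv₂ = 416.4 m/s.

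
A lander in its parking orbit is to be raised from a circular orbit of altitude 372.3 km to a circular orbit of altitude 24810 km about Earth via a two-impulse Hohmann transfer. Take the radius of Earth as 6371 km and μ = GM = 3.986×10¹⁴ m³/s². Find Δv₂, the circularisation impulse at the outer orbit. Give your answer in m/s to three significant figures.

r₁ = 6371 + 372.3 = 6743.3 km = 6.7433×10⁶ m.
r₂ = 6371 + 24810 = 31181 km = 3.1181×10⁷ m.
Transfer ellipse a_t = (r₁ + r₂)/2 = 1.896×10⁷ m.
At r₁: circular v_c1 = √(μ/r₁) = 7688 m/s; transfer-perigee v_p = √[μ(2/r₁ − 1/a_t)] = 9859 m/s.
At r₂: circular v_c2 = √(μ/r₂) = 3575 m/s; transfer-apogee v_a = √[μ(2/r₂ − 1/a_t)] = 2132 m/s.
Δv₂ = v_c2 − v_a = 1443 m/s.

Δv ≈ 1440 m/s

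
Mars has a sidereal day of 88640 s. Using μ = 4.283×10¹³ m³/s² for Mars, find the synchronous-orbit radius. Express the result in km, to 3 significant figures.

A synchronous orbit has period T, so by Kepler's third law a = (μT²/4π²)^(1/3).
μT²/4π² = 4.283×10¹³ × (8.864×10⁴)² / 39.48 = 8.524×10²¹ m³.
a = 2.043×10⁷ m = 20428 km.

r_sync ≈ 20400 km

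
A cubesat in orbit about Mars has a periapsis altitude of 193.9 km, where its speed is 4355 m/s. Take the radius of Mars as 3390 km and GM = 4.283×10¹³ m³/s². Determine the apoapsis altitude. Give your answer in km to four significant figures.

r_p = 3390 + 193.9 = 3583.9 km = 3.584×10⁶ m.
Specific energy ε = v²/2 − μ/r = -2.468×10⁶ J/kg, so a = −μ/(2ε) = 8.678×10⁶ m.
The apsides satisfy r_p + r_a = 2a, so the apoapsis radius is 2a − r_p = 1.377×10⁷ m = 13773 km.
Apoapsis altitude = 13773 − 3390 = 10383 km.

apoapsis altitude ≈ 10380 km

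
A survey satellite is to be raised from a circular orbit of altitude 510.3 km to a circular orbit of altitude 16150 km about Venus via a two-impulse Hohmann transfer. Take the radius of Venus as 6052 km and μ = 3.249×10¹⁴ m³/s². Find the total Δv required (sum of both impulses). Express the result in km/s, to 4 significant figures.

Δv_total ≈ 2.947 km/s

r₁ = 6052 + 510.3 = 6562.3 km = 6.5623×10⁶ m.
r₂ = 6052 + 16150 = 22202 km = 2.2202×10⁷ m.
Transfer ellipse a_t = (r₁ + r₂)/2 = 1.438×10⁷ m.
At r₁: circular v_c1 = √(μ/r₁) = 7036 m/s; transfer-periapsis v_p = √[μ(2/r₁ − 1/a_t)] = 8742 m/s.
Δv₁ = v_p − v_c1 = 1706 m/s.
At r₂: circular v_c2 = √(μ/r₂) = 3825 m/s; transfer-apoapsis v_a = √[μ(2/r₂ − 1/a_t)] = 2584 m/s.
Δv₂ = v_c2 − v_a = 1241 m/s.
Total Δv = Δv₁ + Δv₂ = 2947 m/s = 2.947 km/s.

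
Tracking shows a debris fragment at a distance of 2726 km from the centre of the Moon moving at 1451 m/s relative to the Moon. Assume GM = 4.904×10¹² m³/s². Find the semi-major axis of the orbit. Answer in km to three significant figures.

r = 2.726×10⁶ m.
Vis-viva rearranged: 1/a = 2/r − v²/μ = 7.337×10⁻⁷ − 4.293×10⁻⁷ = 3.044×10⁻⁷ m⁻¹.
a = 3.286×10⁶ m = 3285.7 km.

a ≈ 3290 km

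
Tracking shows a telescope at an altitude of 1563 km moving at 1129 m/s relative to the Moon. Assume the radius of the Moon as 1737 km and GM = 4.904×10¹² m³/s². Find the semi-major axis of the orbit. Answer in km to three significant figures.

r = 1737 + 1563 = 3300.0 km = 3.300×10⁶ m.
Vis-viva rearranged: 1/a = 2/r − v²/μ = 6.061×10⁻⁷ − 2.599×10⁻⁷ = 3.461×10⁻⁷ m⁻¹.
a = 2.889×10⁶ m = 2889.0 km.

a ≈ 2890 km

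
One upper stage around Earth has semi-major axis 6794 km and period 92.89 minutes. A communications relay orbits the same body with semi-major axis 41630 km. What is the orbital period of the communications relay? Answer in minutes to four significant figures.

T₂ ≈ 1409 minutes

Kepler's third law: T² ∝ a³, so T₂ = T₁ (a₂/a₁)^(3/2).
a₂/a₁ = 6.127, (a₂/a₁)^(3/2) = 15.17.
T₂ = 92.89 × 15.17 = 1409 minutes.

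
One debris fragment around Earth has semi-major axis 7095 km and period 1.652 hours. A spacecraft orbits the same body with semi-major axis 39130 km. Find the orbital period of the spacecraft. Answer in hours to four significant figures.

T₂ ≈ 21.40 hours

Kepler's third law: T² ∝ a³, so T₂ = T₁ (a₂/a₁)^(3/2).
a₂/a₁ = 5.515, (a₂/a₁)^(3/2) = 12.95.
T₂ = 1.652 × 12.95 = 21.40 hours.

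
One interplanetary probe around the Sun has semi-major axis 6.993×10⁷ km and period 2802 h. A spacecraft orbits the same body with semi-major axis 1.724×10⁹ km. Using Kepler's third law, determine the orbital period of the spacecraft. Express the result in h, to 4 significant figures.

Kepler's third law: T² ∝ a³, so T₂ = T₁ (a₂/a₁)^(3/2).
a₂/a₁ = 24.65, (a₂/a₁)^(3/2) = 122.4.
T₂ = 2802 × 122.4 = 3.430×10⁵ h.

T₂ ≈ 3.430×10⁵ h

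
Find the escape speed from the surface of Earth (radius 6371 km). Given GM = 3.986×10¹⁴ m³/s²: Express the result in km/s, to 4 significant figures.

r = R = 6.371×10⁶ m.
Escape speed v_esc = √(2μ/r) = √(2 × 3.986×10¹⁴ / 6.371×10⁶) = √(1.251×10⁸) = 11190 m/s.
= 11.19 km/s.

v_esc ≈ 11.19 km/s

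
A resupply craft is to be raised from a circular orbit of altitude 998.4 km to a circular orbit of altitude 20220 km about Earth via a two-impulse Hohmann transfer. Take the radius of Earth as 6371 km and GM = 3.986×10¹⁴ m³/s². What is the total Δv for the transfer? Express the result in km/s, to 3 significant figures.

r₁ = 6371 + 998.4 = 7369.4 km = 7.3694×10⁶ m.
r₂ = 6371 + 20220 = 26591 km = 2.6591×10⁷ m.
Transfer ellipse a_t = (r₁ + r₂)/2 = 1.698×10⁷ m.
At r₁: circular v_c1 = √(μ/r₁) = 7354 m/s; transfer-perigee v_p = √[μ(2/r₁ − 1/a_t)] = 9203 m/s.
Δv₁ = v_p − v_c1 = 1849 m/s.
At r₂: circular v_c2 = √(μ/r₂) = 3872 m/s; transfer-apogee v_a = √[μ(2/r₂ − 1/a_t)] = 2551 m/s.
Δv₂ = v_c2 − v_a = 1321 m/s.
Total Δv = Δv₁ + Δv₂ = 3170 m/s = 3.170 km/s.

Δv_total ≈ 3.17 km/s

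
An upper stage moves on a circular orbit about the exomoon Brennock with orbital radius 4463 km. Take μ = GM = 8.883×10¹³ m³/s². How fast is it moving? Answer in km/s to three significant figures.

r = 4463 km = 4.463×10⁶ m.
For a circular orbit v = √(μ/r) = √(8.883×10¹³ / 4.463×10⁶) = √(1.990×10⁷) = 4461 m/s.
That is 4.461 km/s.

v ≈ 4.46 km/s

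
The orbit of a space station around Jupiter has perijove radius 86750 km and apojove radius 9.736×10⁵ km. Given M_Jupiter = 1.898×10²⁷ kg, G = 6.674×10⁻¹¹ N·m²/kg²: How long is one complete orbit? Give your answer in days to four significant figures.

T ≈ 2.494 days

μ = GM = 6.674×10⁻¹¹ × 1.898×10²⁷ = 1.267×10¹⁷ m³/s².
Semi-major axis a = (r_p + r_a)/2 = (86750 + 9.7360×10⁵)/2 = 5.3018×10⁵ km = 5.302×10⁸ m.
By Kepler's third law T = 2π√(a³/μ) = 2π × 3.430×10⁴ = 2.155×10⁵ s.
= 2.494 days.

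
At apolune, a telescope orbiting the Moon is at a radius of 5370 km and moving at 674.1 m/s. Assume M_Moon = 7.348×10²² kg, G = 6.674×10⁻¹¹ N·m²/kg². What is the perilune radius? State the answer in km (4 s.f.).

perilune radius ≈ 1778 km

μ = GM = 6.674×10⁻¹¹ × 7.348×10²² = 4.904×10¹² m³/s².
r_a = 5.370×10⁶ m.
Specific energy ε = v²/2 − μ/r = -6.860×10⁵ J/kg, so a = −μ/(2ε) = 3.574×10⁶ m.
The apsides satisfy r_p + r_a = 2a, so the perilune radius is 2a − r_a = 1.778×10⁶ m = 1778.5 km.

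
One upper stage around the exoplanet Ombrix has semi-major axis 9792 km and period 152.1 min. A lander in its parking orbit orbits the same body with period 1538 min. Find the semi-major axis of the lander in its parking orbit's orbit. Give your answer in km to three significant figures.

Kepler's third law: a³ ∝ T², so a₂ = a₁ (T₂/T₁)^(2/3).
T₂/T₁ = 10.11, (T₂/T₁)^(2/3) = 4.676.
a₂ = 9792 × 4.676 = 45790 km.

a₂ ≈ 45800 km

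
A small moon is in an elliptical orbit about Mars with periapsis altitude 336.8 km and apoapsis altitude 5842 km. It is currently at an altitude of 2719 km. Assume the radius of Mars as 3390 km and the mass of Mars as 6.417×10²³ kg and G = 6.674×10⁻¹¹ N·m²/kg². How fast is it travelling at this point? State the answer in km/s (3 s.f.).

v ≈ 2.72 km/s

μ = GM = 6.674×10⁻¹¹ × 6.417×10²³ = 4.283×10¹³ m³/s².
r_p = 3390 + 336.8 = 3726.8 km = 3.7268×10⁶ m.
r_a = 3390 + 5842 = 9232.0 km = 9.2320×10⁶ m.
r = 3390 + 2719 = 6109.0 km = 6.109×10⁶ m.
Semi-major axis a = (r_p + r_a)/2 = 6479.4 km = 6.479×10⁶ m.
Vis-viva: v² = μ(2/r − 1/a) = 4.283×10¹³ × (3.274×10⁻⁷ − 1.543×10⁻⁷) = 7.411×10⁶ m²/s².
v = 2722 m/s = 2.722 km/s.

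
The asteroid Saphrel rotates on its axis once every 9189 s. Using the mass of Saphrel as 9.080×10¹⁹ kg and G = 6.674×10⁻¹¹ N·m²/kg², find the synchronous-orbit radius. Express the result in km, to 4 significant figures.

μ = GM = 6.674×10⁻¹¹ × 9.080×10¹⁹ = 6.060×10⁹ m³/s².
A synchronous orbit has period T, so by Kepler's third law a = (μT²/4π²)^(1/3).
μT²/4π² = 6.060×10⁹ × (9.189×10³)² / 39.48 = 1.296×10¹⁶ m³.
a = 2.349×10⁵ m = 234.90 km.

r_sync ≈ 234.9 km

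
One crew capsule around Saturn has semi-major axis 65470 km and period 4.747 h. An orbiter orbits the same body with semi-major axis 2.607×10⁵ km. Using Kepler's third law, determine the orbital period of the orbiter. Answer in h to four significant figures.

T₂ ≈ 37.72 h

Kepler's third law: T² ∝ a³, so T₂ = T₁ (a₂/a₁)^(3/2).
a₂/a₁ = 3.982, (a₂/a₁)^(3/2) = 7.946.
T₂ = 4.747 × 7.946 = 37.72 h.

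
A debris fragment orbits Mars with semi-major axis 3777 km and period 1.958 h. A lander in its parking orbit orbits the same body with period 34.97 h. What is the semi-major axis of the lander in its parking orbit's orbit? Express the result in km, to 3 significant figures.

Kepler's third law: a³ ∝ T², so a₂ = a₁ (T₂/T₁)^(2/3).
T₂/T₁ = 17.86, (T₂/T₁)^(2/3) = 6.833.
a₂ = 3777 × 6.833 = 25810 km.

a₂ ≈ 25800 km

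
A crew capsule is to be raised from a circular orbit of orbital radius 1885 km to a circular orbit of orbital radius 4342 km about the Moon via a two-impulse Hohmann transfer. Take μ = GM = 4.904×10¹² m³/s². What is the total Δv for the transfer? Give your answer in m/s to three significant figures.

Δv_total ≈ 528 m/s

r₁ = 1885 km = 1.885×10⁶ m.
r₂ = 4342 km = 4.342×10⁶ m.
Transfer ellipse a_t = (r₁ + r₂)/2 = 3.114×10⁶ m.
At r₁: circular v_c1 = √(μ/r₁) = 1613 m/s; transfer-perilune v_p = √[μ(2/r₁ − 1/a_t)] = 1905 m/s.
Δv₁ = v_p − v_c1 = 291.8 m/s.
At r₂: circular v_c2 = √(μ/r₂) = 1063 m/s; transfer-apolune v_a = √[μ(2/r₂ − 1/a_t)] = 826.9 m/s.
Δv₂ = v_c2 − v_a = 235.8 m/s.
Total Δv = Δv₁ + Δv₂ = 527.6 m/s.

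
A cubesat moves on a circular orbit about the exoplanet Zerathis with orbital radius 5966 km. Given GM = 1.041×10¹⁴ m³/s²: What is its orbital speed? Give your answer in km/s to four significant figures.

r = 5966 km = 5.966×10⁶ m.
For a circular orbit v = √(μ/r) = √(1.041×10¹⁴ / 5.966×10⁶) = √(1.745×10⁷) = 4177 m/s.
That is 4.177 km/s.

v ≈ 4.177 km/s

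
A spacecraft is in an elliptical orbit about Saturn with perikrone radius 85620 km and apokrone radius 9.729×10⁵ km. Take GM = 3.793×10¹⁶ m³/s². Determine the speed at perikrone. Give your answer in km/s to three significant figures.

v ≈ 28.5 km/s

Semi-major axis a = (r_p + r_a)/2 = 5.2926×10⁵ km = 5.293×10⁸ m.
Vis-viva: v² = μ(2/r − 1/a) = 3.793×10¹⁶ × (2.336×10⁻⁸ − 1.889×10⁻⁹) = 8.143×10⁸ m²/s².
v = 28540 m/s = 28.54 km/s.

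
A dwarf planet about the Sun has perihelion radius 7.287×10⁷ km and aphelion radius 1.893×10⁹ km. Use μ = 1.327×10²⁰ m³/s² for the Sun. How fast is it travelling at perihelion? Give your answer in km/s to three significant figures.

v ≈ 59.2 km/s

Semi-major axis a = (r_p + r_a)/2 = 9.8294×10⁸ km = 9.829×10¹¹ m.
Vis-viva: v² = μ(2/r − 1/a) = 1.327×10²⁰ × (2.745×10⁻¹¹ − 1.017×10⁻¹²) = 3.507×10⁹ m²/s².
v = 59220 m/s = 59.22 km/s.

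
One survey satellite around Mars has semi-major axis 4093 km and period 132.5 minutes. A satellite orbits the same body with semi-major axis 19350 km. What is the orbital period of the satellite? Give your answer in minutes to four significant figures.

T₂ ≈ 1362 minutes

Kepler's third law: T² ∝ a³, so T₂ = T₁ (a₂/a₁)^(3/2).
a₂/a₁ = 4.728, (a₂/a₁)^(3/2) = 10.28.
T₂ = 132.5 × 10.28 = 1362 minutes.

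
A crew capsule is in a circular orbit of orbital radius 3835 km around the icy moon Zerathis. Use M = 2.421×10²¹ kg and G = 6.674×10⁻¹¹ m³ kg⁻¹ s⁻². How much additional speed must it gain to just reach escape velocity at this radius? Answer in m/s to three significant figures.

μ = GM = 6.674×10⁻¹¹ × 2.421×10²¹ = 1.616×10¹¹ m³/s².
r = 3835 km = 3.835×10⁶ m.
Circular speed v_c = √(μ/r) = 205.3 m/s.
Escape speed v_esc = √(2μ/r) = √2 × v_c = 290.3 m/s.
Δv = v_esc − v_c = 85.02 m/s.

Δv ≈ 85.0 m/s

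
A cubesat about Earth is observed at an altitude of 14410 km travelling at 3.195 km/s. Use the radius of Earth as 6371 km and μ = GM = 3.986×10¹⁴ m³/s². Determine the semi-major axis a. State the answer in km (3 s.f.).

a ≈ 14200 km

r = 6371 + 14410 = 20781 km = 2.078×10⁷ m.
Specific orbital energy ε = v²/2 − μ/r = (3195)²/2 − 3.986×10¹⁴/2.078×10⁷ = -1.408×10⁷ J/kg.
Since ε = −μ/(2a), a = −μ/(2ε) = 1.416×10⁷ m = 14158 km.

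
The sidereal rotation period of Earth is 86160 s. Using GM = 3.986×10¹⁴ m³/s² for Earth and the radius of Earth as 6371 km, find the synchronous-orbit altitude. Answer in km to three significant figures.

A synchronous orbit has period T, so by Kepler's third law a = (μT²/4π²)^(1/3).
μT²/4π² = 3.986×10¹⁴ × (8.616×10⁴)² / 39.48 = 7.495×10²² m³.
a = 4.216×10⁷ m = 42163 km.
Altitude h = a − R = 42163 − 6371 = 35792 km.

h_sync ≈ 35800 km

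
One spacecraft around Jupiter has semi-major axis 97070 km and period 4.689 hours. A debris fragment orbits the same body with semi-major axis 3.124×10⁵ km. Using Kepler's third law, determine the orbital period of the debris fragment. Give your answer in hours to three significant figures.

T₂ ≈ 27.1 hours

Kepler's third law: T² ∝ a³, so T₂ = T₁ (a₂/a₁)^(3/2).
a₂/a₁ = 3.218, (a₂/a₁)^(3/2) = 5.773.
T₂ = 4.689 × 5.773 = 27.07 hours.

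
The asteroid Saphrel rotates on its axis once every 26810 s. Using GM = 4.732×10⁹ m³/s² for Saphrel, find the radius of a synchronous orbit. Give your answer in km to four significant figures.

A synchronous orbit has period T, so by Kepler's third law a = (μT²/4π²)^(1/3).
μT²/4π² = 4.732×10⁹ × (2.681×10⁴)² / 39.48 = 8.615×10¹⁶ m³.
a = 4.417×10⁵ m = 441.66 km.

r_sync ≈ 441.7 km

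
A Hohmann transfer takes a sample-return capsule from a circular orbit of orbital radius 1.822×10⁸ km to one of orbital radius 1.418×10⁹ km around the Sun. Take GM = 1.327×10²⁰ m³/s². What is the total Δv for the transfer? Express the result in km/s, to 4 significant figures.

r₁ = 1.822×10⁸ km = 1.822×10¹¹ m.
r₂ = 1.418×10⁹ km = 1.418×10¹² m.
Transfer ellipse a_t = (r₁ + r₂)/2 = 8.001×10¹¹ m.
At r₁: circular v_c1 = √(μ/r₁) = 26990 m/s; transfer-perihelion v_p = √[μ(2/r₁ − 1/a_t)] = 35930 m/s.
Δv₁ = v_p − v_c1 = 8940 m/s.
At r₂: circular v_c2 = √(μ/r₂) = 9674 m/s; transfer-aphelion v_a = √[μ(2/r₂ − 1/a_t)] = 4616 m/s.
Δv₂ = v_c2 − v_a = 5057 m/s.
Total Δv = Δv₁ + Δv₂ = 14000 m/s = 14.00 km/s.

Δv_total ≈ 14.00 km/s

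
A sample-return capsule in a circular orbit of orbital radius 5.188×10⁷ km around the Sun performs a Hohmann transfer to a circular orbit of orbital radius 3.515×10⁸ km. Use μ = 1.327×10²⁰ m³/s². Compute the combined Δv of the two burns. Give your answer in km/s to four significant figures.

Δv_total ≈ 25.77 km/s

r₁ = 5.188×10⁷ km = 5.188×10¹⁰ m.
r₂ = 3.515×10⁸ km = 3.515×10¹¹ m.
Transfer ellipse a_t = (r₁ + r₂)/2 = 2.017×10¹¹ m.
At r₁: circular v_c1 = √(μ/r₁) = 50570 m/s; transfer-perihelion v_p = √[μ(2/r₁ − 1/a_t)] = 66770 m/s.
Δv₁ = v_p − v_c1 = 16190 m/s.
At r₂: circular v_c2 = √(μ/r₂) = 19430 m/s; transfer-aphelion v_a = √[μ(2/r₂ − 1/a_t)] = 9854 m/s.
Δv₂ = v_c2 − v_a = 9576 m/s.
Total Δv = Δv₁ + Δv₂ = 25770 m/s = 25.77 km/s.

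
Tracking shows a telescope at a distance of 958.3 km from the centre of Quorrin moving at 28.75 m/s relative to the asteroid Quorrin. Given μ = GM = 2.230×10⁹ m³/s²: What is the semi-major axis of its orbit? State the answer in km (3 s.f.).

r = 9.583×10⁵ m.
Vis-viva rearranged: 1/a = 2/r − v²/μ = 2.087×10⁻⁶ − 3.707×10⁻⁷ = 1.716×10⁻⁶ m⁻¹.
a = 5.826×10⁵ m = 582.62 km.

a ≈ 583 km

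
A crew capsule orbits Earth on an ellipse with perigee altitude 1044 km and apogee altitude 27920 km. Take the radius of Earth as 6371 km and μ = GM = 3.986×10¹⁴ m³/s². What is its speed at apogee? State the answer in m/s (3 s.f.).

r_p = 6371 + 1044 = 7415.0 km = 7.4150×10⁶ m.
r_a = 6371 + 27920 = 34291 km = 3.4291×10⁷ m.
Semi-major axis a = (r_p + r_a)/2 = 20853 km = 2.085×10⁷ m.
Vis-viva: v² = μ(2/r − 1/a) = 3.986×10¹⁴ × (5.832×10⁻⁸ − 4.795×10⁻⁸) = 4.133×10⁶ m²/s².
v = 2033 m/s.

v ≈ 2030 m/s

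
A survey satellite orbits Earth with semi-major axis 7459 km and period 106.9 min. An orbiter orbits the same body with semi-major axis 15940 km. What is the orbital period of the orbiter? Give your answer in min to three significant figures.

T₂ ≈ 334 min

Kepler's third law: T² ∝ a³, so T₂ = T₁ (a₂/a₁)^(3/2).
a₂/a₁ = 2.137, (a₂/a₁)^(3/2) = 3.124.
T₂ = 106.9 × 3.124 = 334.0 min.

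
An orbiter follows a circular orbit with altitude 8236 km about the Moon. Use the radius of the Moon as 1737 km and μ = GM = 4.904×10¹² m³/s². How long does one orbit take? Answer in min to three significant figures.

r = 1737 + 8236 = 9973.0 km = 9.9730×10⁶ m.
Kepler's third law: T = 2π√(r³/μ) = 2π√((9.973×10⁶)³ / 4.904×10¹²).
r³/μ = 2.023×10⁸ s², so T = 2π × 1.422×10⁴ = 8.936×10⁴ s.
Converting: 8.936×10⁴ s ÷ 60.00 = 1489 min.

T ≈ 1490 min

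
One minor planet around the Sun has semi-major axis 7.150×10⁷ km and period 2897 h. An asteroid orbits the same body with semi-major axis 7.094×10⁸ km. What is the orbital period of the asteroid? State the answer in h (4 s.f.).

T₂ ≈ 90540 h

Kepler's third law: T² ∝ a³, so T₂ = T₁ (a₂/a₁)^(3/2).
a₂/a₁ = 9.922, (a₂/a₁)^(3/2) = 31.25.
T₂ = 2897 × 31.25 = 90540 h.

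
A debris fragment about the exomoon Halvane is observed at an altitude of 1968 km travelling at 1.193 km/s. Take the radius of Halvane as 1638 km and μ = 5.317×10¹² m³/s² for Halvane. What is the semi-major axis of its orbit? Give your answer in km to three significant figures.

r = 1638 + 1968 = 3606.0 km = 3.606×10⁶ m.
Vis-viva rearranged: 1/a = 2/r − v²/μ = 5.546×10⁻⁷ − 2.677×10⁻⁷ = 2.870×10⁻⁷ m⁻¹.
a = 3.485×10⁶ m = 3484.9 km.

a ≈ 3480 km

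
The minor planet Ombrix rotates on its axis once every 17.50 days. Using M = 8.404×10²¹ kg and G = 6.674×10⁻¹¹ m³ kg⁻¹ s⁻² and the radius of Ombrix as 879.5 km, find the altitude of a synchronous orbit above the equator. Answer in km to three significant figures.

h_sync ≈ 31000 km

μ = GM = 6.674×10⁻¹¹ × 8.404×10²¹ = 5.609×10¹¹ m³/s².
T = 17.50 days = 1.512×10⁶ s.
A synchronous orbit has period T, so by Kepler's third law a = (μT²/4π²)^(1/3).
μT²/4π² = 5.609×10¹¹ × (1.512×10⁶)² / 39.48 = 3.248×10²² m³.
a = 3.191×10⁷ m = 31906 km.
Altitude h = a − R = 31906 − 879.5 = 31026 km.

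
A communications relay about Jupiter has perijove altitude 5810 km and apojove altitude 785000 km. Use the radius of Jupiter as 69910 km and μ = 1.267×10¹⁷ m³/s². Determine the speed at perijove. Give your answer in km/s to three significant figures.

v ≈ 55.4 km/s

r_p = 69910 + 5810 = 75720 km = 7.5720×10⁷ m.
r_a = 69910 + 785000 = 854910 km = 8.5491×10⁸ m.
Semi-major axis a = (r_p + r_a)/2 = 4.6532×10⁵ km = 4.653×10⁸ m.
Vis-viva: v² = μ(2/r − 1/a) = 1.267×10¹⁷ × (2.641×10⁻⁸ − 2.149×10⁻⁹) = 3.074×10⁹ m²/s².
v = 55450 m/s = 55.45 km/s.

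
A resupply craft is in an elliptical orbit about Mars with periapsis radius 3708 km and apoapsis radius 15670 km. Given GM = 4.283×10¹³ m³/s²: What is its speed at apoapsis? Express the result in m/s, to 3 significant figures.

v ≈ 1020 m/s

Semi-major axis a = (r_p + r_a)/2 = 9689.0 km = 9.689×10⁶ m.
Vis-viva: v² = μ(2/r − 1/a) = 4.283×10¹³ × (1.276×10⁻⁷ − 1.032×10⁻⁷) = 1.046×10⁶ m²/s².
v = 1023 m/s.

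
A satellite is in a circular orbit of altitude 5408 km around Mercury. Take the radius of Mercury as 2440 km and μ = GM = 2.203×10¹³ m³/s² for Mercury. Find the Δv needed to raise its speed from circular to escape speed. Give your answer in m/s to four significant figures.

Δv ≈ 694.0 m/s

r = 2440 + 5408 = 7848.0 km = 7.8480×10⁶ m.
Circular speed v_c = √(μ/r) = 1675 m/s.
Escape speed v_esc = √(2μ/r) = √2 × v_c = 2369 m/s.
Δv = v_esc − v_c = 694.0 m/s.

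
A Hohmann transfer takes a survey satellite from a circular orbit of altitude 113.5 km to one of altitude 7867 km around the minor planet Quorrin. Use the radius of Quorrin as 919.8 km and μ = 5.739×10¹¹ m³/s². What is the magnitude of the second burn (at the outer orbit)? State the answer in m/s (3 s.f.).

Δv ≈ 138 m/s

r₁ = 919.8 + 113.5 = 1033.3 km = 1.0333×10⁶ m.
r₂ = 919.8 + 7867 = 8786.8 km = 8.7868×10⁶ m.
Transfer ellipse a_t = (r₁ + r₂)/2 = 4.910×10⁶ m.
At r₁: circular v_c1 = √(μ/r₁) = 745.3 m/s; transfer-periapsis v_p = √[μ(2/r₁ − 1/a_t)] = 997.0 m/s.
At r₂: circular v_c2 = √(μ/r₂) = 255.6 m/s; transfer-apoapsis v_a = √[μ(2/r₂ − 1/a_t)] = 117.2 m/s.
Δv₂ = v_c2 − v_a = 138.3 m/s.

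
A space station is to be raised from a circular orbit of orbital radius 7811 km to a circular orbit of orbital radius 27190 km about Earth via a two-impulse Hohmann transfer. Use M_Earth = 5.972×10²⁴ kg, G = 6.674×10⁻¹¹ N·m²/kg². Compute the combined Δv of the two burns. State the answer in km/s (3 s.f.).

Δv_total ≈ 3.03 km/s

μ = GM = 6.674×10⁻¹¹ × 5.972×10²⁴ = 3.986×10¹⁴ m³/s².
r₁ = 7811 km = 7.811×10⁶ m.
r₂ = 27190 km = 2.719×10⁷ m.
Transfer ellipse a_t = (r₁ + r₂)/2 = 1.750×10⁷ m.
At r₁: circular v_c1 = √(μ/r₁) = 7143 m/s; transfer-perigee v_p = √[μ(2/r₁ − 1/a_t)] = 8904 m/s.
Δv₁ = v_p − v_c1 = 1761 m/s.
At r₂: circular v_c2 = √(μ/r₂) = 3829 m/s; transfer-apogee v_a = √[μ(2/r₂ − 1/a_t)] = 2558 m/s.
Δv₂ = v_c2 − v_a = 1271 m/s.
Total Δv = Δv₁ + Δv₂ = 3031 m/s = 3.031 km/s.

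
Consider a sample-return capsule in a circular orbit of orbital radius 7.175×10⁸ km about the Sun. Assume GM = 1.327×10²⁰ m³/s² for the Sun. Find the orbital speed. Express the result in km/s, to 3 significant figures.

v ≈ 13.6 km/s

r = 7.175×10⁸ km = 7.175×10¹¹ m.
For a circular orbit v = √(μ/r) = √(1.327×10²⁰ / 7.175×10¹¹) = √(1.849×10⁸) = 13600 m/s.
That is 13.60 km/s.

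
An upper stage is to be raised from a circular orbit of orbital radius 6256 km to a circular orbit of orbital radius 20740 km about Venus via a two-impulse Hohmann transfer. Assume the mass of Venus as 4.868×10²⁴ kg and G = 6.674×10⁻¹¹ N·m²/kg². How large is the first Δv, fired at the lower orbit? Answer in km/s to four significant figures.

Δv ≈ 1.726 km/s

μ = GM = 6.674×10⁻¹¹ × 4.868×10²⁴ = 3.249×10¹⁴ m³/s².
r₁ = 6256 km = 6.256×10⁶ m.
r₂ = 20740 km = 2.074×10⁷ m.
Transfer ellipse a_t = (r₁ + r₂)/2 = 1.350×10⁷ m.
At r₁: circular v_c1 = √(μ/r₁) = 7206 m/s; transfer-periapsis v_p = √[μ(2/r₁ − 1/a_t)] = 8933 m/s.
Δv₁ = v_p − v_c1 = 1726 m/s.
= 1.726 km/s.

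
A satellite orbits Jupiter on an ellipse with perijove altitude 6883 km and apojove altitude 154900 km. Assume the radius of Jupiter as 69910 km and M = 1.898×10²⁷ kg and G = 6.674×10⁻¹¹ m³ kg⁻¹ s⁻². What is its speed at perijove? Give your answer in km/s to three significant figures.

μ = GM = 6.674×10⁻¹¹ × 1.898×10²⁷ = 1.267×10¹⁷ m³/s².
r_p = 69910 + 6883 = 76793 km = 7.6793×10⁷ m.
r_a = 69910 + 154900 = 224810 km = 2.2481×10⁸ m.
Semi-major axis a = (r_p + r_a)/2 = 1.5080×10⁵ km = 1.508×10⁸ m.
Vis-viva: v² = μ(2/r − 1/a) = 1.267×10¹⁷ × (2.604×10⁻⁸ − 6.631×10⁻⁹) = 2.459×10⁹ m²/s².
v = 49590 m/s = 49.59 km/s.

v ≈ 49.6 km/s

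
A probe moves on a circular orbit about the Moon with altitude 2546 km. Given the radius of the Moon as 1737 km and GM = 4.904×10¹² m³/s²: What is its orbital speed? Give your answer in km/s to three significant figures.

r = 1737 + 2546 = 4283.0 km = 4.2830×10⁶ m.
For a circular orbit v = √(μ/r) = √(4.904×10¹² / 4.283×10⁶) = √(1.145×10⁶) = 1070 m/s.
That is 1.070 km/s.

v ≈ 1.07 km/s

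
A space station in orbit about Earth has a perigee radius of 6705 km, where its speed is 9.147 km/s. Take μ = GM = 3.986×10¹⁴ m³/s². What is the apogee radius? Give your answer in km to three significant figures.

apogee radius ≈ 15900 km

r_p = 6.705×10⁶ m.
Specific energy ε = v²/2 − μ/r = -1.761×10⁷ J/kg, so a = −μ/(2ε) = 1.131×10⁷ m.
The apsides satisfy r_p + r_a = 2a, so the apogee radius is 2a − r_p = 1.592×10⁷ m = 15924 km.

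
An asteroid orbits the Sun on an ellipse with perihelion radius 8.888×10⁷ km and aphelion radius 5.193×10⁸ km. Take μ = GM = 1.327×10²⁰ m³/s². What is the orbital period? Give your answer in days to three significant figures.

Semi-major axis a = (r_p + r_a)/2 = (8.8880×10⁷ + 5.1930×10⁸)/2 = 3.0409×10⁸ km = 3.041×10¹¹ m.
By Kepler's third law T = 2π√(a³/μ) = 2π × 1.456×10⁷ = 9.146×10⁷ s.
= 1059 days.

T ≈ 1060 days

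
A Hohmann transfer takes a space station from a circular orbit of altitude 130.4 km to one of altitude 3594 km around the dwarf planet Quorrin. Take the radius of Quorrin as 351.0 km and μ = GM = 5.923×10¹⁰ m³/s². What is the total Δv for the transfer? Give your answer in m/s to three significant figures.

r₁ = 351.0 + 130.4 = 481.40 km = 4.8140×10⁵ m.
r₂ = 351.0 + 3594 = 3945.0 km = 3.9450×10⁶ m.
Transfer ellipse a_t = (r₁ + r₂)/2 = 2.213×10⁶ m.
At r₁: circular v_c1 = √(μ/r₁) = 350.8 m/s; transfer-periapsis v_p = √[μ(2/r₁ − 1/a_t)] = 468.3 m/s.
Δv₁ = v_p − v_c1 = 117.5 m/s.
At r₂: circular v_c2 = √(μ/r₂) = 122.5 m/s; transfer-apoapsis v_a = √[μ(2/r₂ − 1/a_t)] = 57.15 m/s.
Δv₂ = v_c2 − v_a = 65.38 m/s.
Total Δv = Δv₁ + Δv₂ = 182.9 m/s.

Δv_total ≈ 183 m/s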